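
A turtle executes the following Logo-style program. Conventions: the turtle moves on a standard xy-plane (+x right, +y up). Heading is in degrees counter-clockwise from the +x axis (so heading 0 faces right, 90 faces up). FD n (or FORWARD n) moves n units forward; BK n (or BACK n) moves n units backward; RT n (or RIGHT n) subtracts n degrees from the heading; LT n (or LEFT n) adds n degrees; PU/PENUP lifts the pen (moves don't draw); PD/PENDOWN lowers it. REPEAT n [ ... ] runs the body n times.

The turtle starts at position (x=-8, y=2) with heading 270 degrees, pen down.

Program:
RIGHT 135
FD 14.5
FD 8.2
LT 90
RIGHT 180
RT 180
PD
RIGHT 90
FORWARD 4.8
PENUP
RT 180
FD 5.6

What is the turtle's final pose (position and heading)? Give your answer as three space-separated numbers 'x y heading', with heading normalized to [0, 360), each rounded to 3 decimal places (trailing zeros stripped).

Answer: -23.486 17.486 315

Derivation:
Executing turtle program step by step:
Start: pos=(-8,2), heading=270, pen down
RT 135: heading 270 -> 135
FD 14.5: (-8,2) -> (-18.253,12.253) [heading=135, draw]
FD 8.2: (-18.253,12.253) -> (-24.051,18.051) [heading=135, draw]
LT 90: heading 135 -> 225
RT 180: heading 225 -> 45
RT 180: heading 45 -> 225
PD: pen down
RT 90: heading 225 -> 135
FD 4.8: (-24.051,18.051) -> (-27.445,21.445) [heading=135, draw]
PU: pen up
RT 180: heading 135 -> 315
FD 5.6: (-27.445,21.445) -> (-23.486,17.486) [heading=315, move]
Final: pos=(-23.486,17.486), heading=315, 3 segment(s) drawn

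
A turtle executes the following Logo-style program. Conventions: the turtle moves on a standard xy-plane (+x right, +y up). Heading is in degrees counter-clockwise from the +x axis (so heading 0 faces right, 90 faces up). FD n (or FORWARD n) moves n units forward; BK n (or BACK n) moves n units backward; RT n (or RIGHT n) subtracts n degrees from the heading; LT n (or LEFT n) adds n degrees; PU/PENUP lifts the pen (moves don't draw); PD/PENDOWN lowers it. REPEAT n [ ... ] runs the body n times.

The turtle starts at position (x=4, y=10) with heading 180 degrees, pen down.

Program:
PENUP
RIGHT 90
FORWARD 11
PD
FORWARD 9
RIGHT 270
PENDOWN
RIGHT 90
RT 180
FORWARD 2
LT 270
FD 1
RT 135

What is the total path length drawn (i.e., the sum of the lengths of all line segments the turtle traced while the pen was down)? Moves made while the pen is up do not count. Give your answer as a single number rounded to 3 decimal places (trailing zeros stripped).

Executing turtle program step by step:
Start: pos=(4,10), heading=180, pen down
PU: pen up
RT 90: heading 180 -> 90
FD 11: (4,10) -> (4,21) [heading=90, move]
PD: pen down
FD 9: (4,21) -> (4,30) [heading=90, draw]
RT 270: heading 90 -> 180
PD: pen down
RT 90: heading 180 -> 90
RT 180: heading 90 -> 270
FD 2: (4,30) -> (4,28) [heading=270, draw]
LT 270: heading 270 -> 180
FD 1: (4,28) -> (3,28) [heading=180, draw]
RT 135: heading 180 -> 45
Final: pos=(3,28), heading=45, 3 segment(s) drawn

Segment lengths:
  seg 1: (4,21) -> (4,30), length = 9
  seg 2: (4,30) -> (4,28), length = 2
  seg 3: (4,28) -> (3,28), length = 1
Total = 12

Answer: 12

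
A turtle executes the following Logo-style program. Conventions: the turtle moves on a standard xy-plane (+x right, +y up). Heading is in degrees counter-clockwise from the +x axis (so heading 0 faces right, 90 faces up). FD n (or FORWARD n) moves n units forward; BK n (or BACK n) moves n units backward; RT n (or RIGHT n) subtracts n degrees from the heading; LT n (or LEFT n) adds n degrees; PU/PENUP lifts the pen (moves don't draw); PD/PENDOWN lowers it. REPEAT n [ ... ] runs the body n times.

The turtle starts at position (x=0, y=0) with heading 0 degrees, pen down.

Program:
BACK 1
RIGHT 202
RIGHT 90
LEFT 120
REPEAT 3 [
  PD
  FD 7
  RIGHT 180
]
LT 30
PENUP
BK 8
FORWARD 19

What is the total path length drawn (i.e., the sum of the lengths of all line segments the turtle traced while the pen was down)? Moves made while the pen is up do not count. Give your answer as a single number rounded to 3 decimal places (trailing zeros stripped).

Answer: 22

Derivation:
Executing turtle program step by step:
Start: pos=(0,0), heading=0, pen down
BK 1: (0,0) -> (-1,0) [heading=0, draw]
RT 202: heading 0 -> 158
RT 90: heading 158 -> 68
LT 120: heading 68 -> 188
REPEAT 3 [
  -- iteration 1/3 --
  PD: pen down
  FD 7: (-1,0) -> (-7.932,-0.974) [heading=188, draw]
  RT 180: heading 188 -> 8
  -- iteration 2/3 --
  PD: pen down
  FD 7: (-7.932,-0.974) -> (-1,0) [heading=8, draw]
  RT 180: heading 8 -> 188
  -- iteration 3/3 --
  PD: pen down
  FD 7: (-1,0) -> (-7.932,-0.974) [heading=188, draw]
  RT 180: heading 188 -> 8
]
LT 30: heading 8 -> 38
PU: pen up
BK 8: (-7.932,-0.974) -> (-14.236,-5.9) [heading=38, move]
FD 19: (-14.236,-5.9) -> (0.736,5.798) [heading=38, move]
Final: pos=(0.736,5.798), heading=38, 4 segment(s) drawn

Segment lengths:
  seg 1: (0,0) -> (-1,0), length = 1
  seg 2: (-1,0) -> (-7.932,-0.974), length = 7
  seg 3: (-7.932,-0.974) -> (-1,0), length = 7
  seg 4: (-1,0) -> (-7.932,-0.974), length = 7
Total = 22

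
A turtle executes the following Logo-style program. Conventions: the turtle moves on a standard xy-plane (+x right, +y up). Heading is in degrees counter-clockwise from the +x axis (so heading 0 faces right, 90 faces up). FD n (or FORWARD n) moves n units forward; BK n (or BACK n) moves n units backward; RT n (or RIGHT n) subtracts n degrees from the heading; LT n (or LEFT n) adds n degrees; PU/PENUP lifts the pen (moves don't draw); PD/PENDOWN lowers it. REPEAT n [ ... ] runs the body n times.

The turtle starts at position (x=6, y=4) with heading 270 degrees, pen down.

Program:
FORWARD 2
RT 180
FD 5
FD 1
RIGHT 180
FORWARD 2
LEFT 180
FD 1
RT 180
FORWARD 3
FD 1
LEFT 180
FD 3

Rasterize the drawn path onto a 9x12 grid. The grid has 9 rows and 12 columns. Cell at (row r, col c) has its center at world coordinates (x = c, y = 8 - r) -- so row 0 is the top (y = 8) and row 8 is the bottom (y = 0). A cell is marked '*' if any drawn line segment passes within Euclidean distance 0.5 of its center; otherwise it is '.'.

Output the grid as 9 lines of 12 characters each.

Answer: ......*.....
......*.....
......*.....
......*.....
......*.....
......*.....
......*.....
............
............

Derivation:
Segment 0: (6,4) -> (6,2)
Segment 1: (6,2) -> (6,7)
Segment 2: (6,7) -> (6,8)
Segment 3: (6,8) -> (6,6)
Segment 4: (6,6) -> (6,7)
Segment 5: (6,7) -> (6,4)
Segment 6: (6,4) -> (6,3)
Segment 7: (6,3) -> (6,6)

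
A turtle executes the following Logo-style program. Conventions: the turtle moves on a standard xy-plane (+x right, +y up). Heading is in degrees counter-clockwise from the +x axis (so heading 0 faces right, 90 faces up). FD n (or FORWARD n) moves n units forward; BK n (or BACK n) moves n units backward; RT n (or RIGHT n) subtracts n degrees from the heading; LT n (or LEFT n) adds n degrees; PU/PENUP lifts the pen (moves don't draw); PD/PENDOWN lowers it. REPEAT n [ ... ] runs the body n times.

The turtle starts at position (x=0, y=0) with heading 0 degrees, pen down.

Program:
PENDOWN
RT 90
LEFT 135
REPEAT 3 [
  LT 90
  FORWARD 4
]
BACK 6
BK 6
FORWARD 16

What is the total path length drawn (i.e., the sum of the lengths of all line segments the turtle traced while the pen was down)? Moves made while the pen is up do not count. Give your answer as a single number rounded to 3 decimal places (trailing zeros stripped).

Executing turtle program step by step:
Start: pos=(0,0), heading=0, pen down
PD: pen down
RT 90: heading 0 -> 270
LT 135: heading 270 -> 45
REPEAT 3 [
  -- iteration 1/3 --
  LT 90: heading 45 -> 135
  FD 4: (0,0) -> (-2.828,2.828) [heading=135, draw]
  -- iteration 2/3 --
  LT 90: heading 135 -> 225
  FD 4: (-2.828,2.828) -> (-5.657,0) [heading=225, draw]
  -- iteration 3/3 --
  LT 90: heading 225 -> 315
  FD 4: (-5.657,0) -> (-2.828,-2.828) [heading=315, draw]
]
BK 6: (-2.828,-2.828) -> (-7.071,1.414) [heading=315, draw]
BK 6: (-7.071,1.414) -> (-11.314,5.657) [heading=315, draw]
FD 16: (-11.314,5.657) -> (0,-5.657) [heading=315, draw]
Final: pos=(0,-5.657), heading=315, 6 segment(s) drawn

Segment lengths:
  seg 1: (0,0) -> (-2.828,2.828), length = 4
  seg 2: (-2.828,2.828) -> (-5.657,0), length = 4
  seg 3: (-5.657,0) -> (-2.828,-2.828), length = 4
  seg 4: (-2.828,-2.828) -> (-7.071,1.414), length = 6
  seg 5: (-7.071,1.414) -> (-11.314,5.657), length = 6
  seg 6: (-11.314,5.657) -> (0,-5.657), length = 16
Total = 40

Answer: 40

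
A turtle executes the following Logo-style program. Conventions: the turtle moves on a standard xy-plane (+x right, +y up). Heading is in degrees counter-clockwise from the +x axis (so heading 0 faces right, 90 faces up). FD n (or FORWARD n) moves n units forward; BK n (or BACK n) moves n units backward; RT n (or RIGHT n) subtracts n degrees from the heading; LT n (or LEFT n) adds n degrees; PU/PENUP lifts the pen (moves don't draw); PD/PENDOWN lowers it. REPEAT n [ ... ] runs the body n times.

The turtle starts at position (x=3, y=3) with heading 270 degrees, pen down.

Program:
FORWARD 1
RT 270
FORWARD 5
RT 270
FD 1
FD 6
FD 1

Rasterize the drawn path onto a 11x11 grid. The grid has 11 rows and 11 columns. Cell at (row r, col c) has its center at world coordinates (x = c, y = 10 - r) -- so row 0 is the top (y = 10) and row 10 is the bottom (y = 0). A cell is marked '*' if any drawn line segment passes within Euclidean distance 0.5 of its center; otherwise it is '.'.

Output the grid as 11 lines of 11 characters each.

Segment 0: (3,3) -> (3,2)
Segment 1: (3,2) -> (8,2)
Segment 2: (8,2) -> (8,3)
Segment 3: (8,3) -> (8,9)
Segment 4: (8,9) -> (8,10)

Answer: ........*..
........*..
........*..
........*..
........*..
........*..
........*..
...*....*..
...******..
...........
...........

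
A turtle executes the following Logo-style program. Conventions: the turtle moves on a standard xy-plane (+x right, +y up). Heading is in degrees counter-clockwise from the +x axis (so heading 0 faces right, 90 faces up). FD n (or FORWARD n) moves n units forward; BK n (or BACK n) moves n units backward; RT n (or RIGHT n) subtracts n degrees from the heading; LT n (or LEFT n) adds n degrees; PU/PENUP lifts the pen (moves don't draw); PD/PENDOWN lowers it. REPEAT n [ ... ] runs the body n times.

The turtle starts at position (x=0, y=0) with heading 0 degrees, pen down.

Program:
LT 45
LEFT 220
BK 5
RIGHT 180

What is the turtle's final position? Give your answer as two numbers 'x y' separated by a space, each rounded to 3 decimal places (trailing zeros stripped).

Answer: 0.436 4.981

Derivation:
Executing turtle program step by step:
Start: pos=(0,0), heading=0, pen down
LT 45: heading 0 -> 45
LT 220: heading 45 -> 265
BK 5: (0,0) -> (0.436,4.981) [heading=265, draw]
RT 180: heading 265 -> 85
Final: pos=(0.436,4.981), heading=85, 1 segment(s) drawn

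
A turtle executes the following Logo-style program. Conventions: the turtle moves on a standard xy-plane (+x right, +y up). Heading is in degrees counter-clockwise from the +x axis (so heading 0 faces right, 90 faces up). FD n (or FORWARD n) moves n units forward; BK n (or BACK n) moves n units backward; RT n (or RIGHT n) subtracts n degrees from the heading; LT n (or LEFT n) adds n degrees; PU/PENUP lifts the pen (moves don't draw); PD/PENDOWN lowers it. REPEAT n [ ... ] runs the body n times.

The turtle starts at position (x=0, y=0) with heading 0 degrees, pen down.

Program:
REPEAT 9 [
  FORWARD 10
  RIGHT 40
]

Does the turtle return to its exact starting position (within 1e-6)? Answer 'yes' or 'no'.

Answer: yes

Derivation:
Executing turtle program step by step:
Start: pos=(0,0), heading=0, pen down
REPEAT 9 [
  -- iteration 1/9 --
  FD 10: (0,0) -> (10,0) [heading=0, draw]
  RT 40: heading 0 -> 320
  -- iteration 2/9 --
  FD 10: (10,0) -> (17.66,-6.428) [heading=320, draw]
  RT 40: heading 320 -> 280
  -- iteration 3/9 --
  FD 10: (17.66,-6.428) -> (19.397,-16.276) [heading=280, draw]
  RT 40: heading 280 -> 240
  -- iteration 4/9 --
  FD 10: (19.397,-16.276) -> (14.397,-24.936) [heading=240, draw]
  RT 40: heading 240 -> 200
  -- iteration 5/9 --
  FD 10: (14.397,-24.936) -> (5,-28.356) [heading=200, draw]
  RT 40: heading 200 -> 160
  -- iteration 6/9 --
  FD 10: (5,-28.356) -> (-4.397,-24.936) [heading=160, draw]
  RT 40: heading 160 -> 120
  -- iteration 7/9 --
  FD 10: (-4.397,-24.936) -> (-9.397,-16.276) [heading=120, draw]
  RT 40: heading 120 -> 80
  -- iteration 8/9 --
  FD 10: (-9.397,-16.276) -> (-7.66,-6.428) [heading=80, draw]
  RT 40: heading 80 -> 40
  -- iteration 9/9 --
  FD 10: (-7.66,-6.428) -> (0,0) [heading=40, draw]
  RT 40: heading 40 -> 0
]
Final: pos=(0,0), heading=0, 9 segment(s) drawn

Start position: (0, 0)
Final position: (0, 0)
Distance = 0; < 1e-6 -> CLOSED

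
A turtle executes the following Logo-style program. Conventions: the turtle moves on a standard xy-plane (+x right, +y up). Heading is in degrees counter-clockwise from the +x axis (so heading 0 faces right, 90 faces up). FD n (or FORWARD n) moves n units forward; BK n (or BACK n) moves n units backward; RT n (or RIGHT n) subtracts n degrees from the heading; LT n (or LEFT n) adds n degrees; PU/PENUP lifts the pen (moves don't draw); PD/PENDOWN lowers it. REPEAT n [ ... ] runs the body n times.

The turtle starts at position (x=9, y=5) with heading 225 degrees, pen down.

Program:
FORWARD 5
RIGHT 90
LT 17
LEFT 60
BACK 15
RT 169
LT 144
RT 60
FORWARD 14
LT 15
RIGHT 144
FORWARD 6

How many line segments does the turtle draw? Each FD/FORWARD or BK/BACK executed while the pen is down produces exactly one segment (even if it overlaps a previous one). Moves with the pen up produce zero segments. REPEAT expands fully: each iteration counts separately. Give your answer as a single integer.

Answer: 4

Derivation:
Executing turtle program step by step:
Start: pos=(9,5), heading=225, pen down
FD 5: (9,5) -> (5.464,1.464) [heading=225, draw]
RT 90: heading 225 -> 135
LT 17: heading 135 -> 152
LT 60: heading 152 -> 212
BK 15: (5.464,1.464) -> (18.185,9.413) [heading=212, draw]
RT 169: heading 212 -> 43
LT 144: heading 43 -> 187
RT 60: heading 187 -> 127
FD 14: (18.185,9.413) -> (9.76,20.594) [heading=127, draw]
LT 15: heading 127 -> 142
RT 144: heading 142 -> 358
FD 6: (9.76,20.594) -> (15.756,20.385) [heading=358, draw]
Final: pos=(15.756,20.385), heading=358, 4 segment(s) drawn
Segments drawn: 4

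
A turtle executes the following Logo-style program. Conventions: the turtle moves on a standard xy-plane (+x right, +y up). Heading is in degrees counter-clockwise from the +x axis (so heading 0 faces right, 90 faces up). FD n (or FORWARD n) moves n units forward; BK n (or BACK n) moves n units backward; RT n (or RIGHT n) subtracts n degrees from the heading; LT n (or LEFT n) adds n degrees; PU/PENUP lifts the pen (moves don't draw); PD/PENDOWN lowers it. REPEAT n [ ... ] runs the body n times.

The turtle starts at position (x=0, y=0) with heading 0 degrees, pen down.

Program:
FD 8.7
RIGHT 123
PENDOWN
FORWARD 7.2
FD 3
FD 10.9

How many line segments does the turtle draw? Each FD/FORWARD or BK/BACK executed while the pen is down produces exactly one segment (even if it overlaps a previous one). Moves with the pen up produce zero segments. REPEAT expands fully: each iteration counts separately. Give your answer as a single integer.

Executing turtle program step by step:
Start: pos=(0,0), heading=0, pen down
FD 8.7: (0,0) -> (8.7,0) [heading=0, draw]
RT 123: heading 0 -> 237
PD: pen down
FD 7.2: (8.7,0) -> (4.779,-6.038) [heading=237, draw]
FD 3: (4.779,-6.038) -> (3.145,-8.554) [heading=237, draw]
FD 10.9: (3.145,-8.554) -> (-2.792,-17.696) [heading=237, draw]
Final: pos=(-2.792,-17.696), heading=237, 4 segment(s) drawn
Segments drawn: 4

Answer: 4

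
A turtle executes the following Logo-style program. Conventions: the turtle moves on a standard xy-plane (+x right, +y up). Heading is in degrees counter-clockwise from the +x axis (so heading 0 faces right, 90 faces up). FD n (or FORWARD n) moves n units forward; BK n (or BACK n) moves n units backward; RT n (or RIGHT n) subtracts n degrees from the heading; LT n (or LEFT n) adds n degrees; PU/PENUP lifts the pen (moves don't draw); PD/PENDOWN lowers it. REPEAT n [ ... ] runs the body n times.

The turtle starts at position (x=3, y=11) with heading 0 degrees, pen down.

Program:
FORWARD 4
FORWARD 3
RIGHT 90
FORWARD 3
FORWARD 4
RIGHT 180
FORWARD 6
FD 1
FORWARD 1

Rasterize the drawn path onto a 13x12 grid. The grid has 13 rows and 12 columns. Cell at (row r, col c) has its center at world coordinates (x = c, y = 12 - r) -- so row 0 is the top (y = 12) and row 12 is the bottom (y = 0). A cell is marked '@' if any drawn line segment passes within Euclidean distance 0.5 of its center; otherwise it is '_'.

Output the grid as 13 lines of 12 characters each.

Segment 0: (3,11) -> (7,11)
Segment 1: (7,11) -> (10,11)
Segment 2: (10,11) -> (10,8)
Segment 3: (10,8) -> (10,4)
Segment 4: (10,4) -> (10,10)
Segment 5: (10,10) -> (10,11)
Segment 6: (10,11) -> (10,12)

Answer: __________@_
___@@@@@@@@_
__________@_
__________@_
__________@_
__________@_
__________@_
__________@_
__________@_
____________
____________
____________
____________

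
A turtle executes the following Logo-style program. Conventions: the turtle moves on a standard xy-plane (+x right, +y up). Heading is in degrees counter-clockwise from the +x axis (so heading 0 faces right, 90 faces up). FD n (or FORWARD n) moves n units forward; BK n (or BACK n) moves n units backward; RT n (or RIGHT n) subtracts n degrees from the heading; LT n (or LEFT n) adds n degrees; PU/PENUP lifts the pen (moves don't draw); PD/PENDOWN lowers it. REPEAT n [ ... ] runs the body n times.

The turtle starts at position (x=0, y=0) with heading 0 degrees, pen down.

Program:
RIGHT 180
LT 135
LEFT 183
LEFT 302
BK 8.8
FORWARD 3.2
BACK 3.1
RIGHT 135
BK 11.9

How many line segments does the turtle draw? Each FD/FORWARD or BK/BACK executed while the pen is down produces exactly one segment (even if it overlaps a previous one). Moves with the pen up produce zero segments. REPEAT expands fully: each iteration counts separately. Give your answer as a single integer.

Executing turtle program step by step:
Start: pos=(0,0), heading=0, pen down
RT 180: heading 0 -> 180
LT 135: heading 180 -> 315
LT 183: heading 315 -> 138
LT 302: heading 138 -> 80
BK 8.8: (0,0) -> (-1.528,-8.666) [heading=80, draw]
FD 3.2: (-1.528,-8.666) -> (-0.972,-5.515) [heading=80, draw]
BK 3.1: (-0.972,-5.515) -> (-1.511,-8.568) [heading=80, draw]
RT 135: heading 80 -> 305
BK 11.9: (-1.511,-8.568) -> (-8.336,1.18) [heading=305, draw]
Final: pos=(-8.336,1.18), heading=305, 4 segment(s) drawn
Segments drawn: 4

Answer: 4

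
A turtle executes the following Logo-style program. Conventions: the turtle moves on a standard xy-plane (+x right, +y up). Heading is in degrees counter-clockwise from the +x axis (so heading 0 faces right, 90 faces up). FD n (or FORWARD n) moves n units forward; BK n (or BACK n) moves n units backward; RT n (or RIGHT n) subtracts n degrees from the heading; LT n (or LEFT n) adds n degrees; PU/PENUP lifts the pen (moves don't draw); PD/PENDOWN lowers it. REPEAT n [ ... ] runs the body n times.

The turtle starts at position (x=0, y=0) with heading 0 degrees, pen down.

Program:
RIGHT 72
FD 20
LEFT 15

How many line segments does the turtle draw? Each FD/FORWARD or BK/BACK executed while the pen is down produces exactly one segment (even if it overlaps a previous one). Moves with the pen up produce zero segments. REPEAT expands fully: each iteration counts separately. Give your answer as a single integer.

Answer: 1

Derivation:
Executing turtle program step by step:
Start: pos=(0,0), heading=0, pen down
RT 72: heading 0 -> 288
FD 20: (0,0) -> (6.18,-19.021) [heading=288, draw]
LT 15: heading 288 -> 303
Final: pos=(6.18,-19.021), heading=303, 1 segment(s) drawn
Segments drawn: 1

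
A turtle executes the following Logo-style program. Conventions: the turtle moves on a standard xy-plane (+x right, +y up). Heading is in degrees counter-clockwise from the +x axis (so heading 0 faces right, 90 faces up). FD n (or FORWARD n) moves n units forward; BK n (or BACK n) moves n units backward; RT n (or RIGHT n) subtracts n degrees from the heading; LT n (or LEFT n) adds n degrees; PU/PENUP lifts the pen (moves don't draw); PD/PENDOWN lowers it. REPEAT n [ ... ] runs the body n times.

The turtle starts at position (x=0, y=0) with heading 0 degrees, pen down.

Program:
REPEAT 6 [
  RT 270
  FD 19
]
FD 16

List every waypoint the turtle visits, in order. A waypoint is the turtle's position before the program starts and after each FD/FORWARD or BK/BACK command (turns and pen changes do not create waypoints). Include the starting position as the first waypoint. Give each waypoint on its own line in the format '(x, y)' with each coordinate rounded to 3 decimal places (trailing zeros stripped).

Executing turtle program step by step:
Start: pos=(0,0), heading=0, pen down
REPEAT 6 [
  -- iteration 1/6 --
  RT 270: heading 0 -> 90
  FD 19: (0,0) -> (0,19) [heading=90, draw]
  -- iteration 2/6 --
  RT 270: heading 90 -> 180
  FD 19: (0,19) -> (-19,19) [heading=180, draw]
  -- iteration 3/6 --
  RT 270: heading 180 -> 270
  FD 19: (-19,19) -> (-19,0) [heading=270, draw]
  -- iteration 4/6 --
  RT 270: heading 270 -> 0
  FD 19: (-19,0) -> (0,0) [heading=0, draw]
  -- iteration 5/6 --
  RT 270: heading 0 -> 90
  FD 19: (0,0) -> (0,19) [heading=90, draw]
  -- iteration 6/6 --
  RT 270: heading 90 -> 180
  FD 19: (0,19) -> (-19,19) [heading=180, draw]
]
FD 16: (-19,19) -> (-35,19) [heading=180, draw]
Final: pos=(-35,19), heading=180, 7 segment(s) drawn
Waypoints (8 total):
(0, 0)
(0, 19)
(-19, 19)
(-19, 0)
(0, 0)
(0, 19)
(-19, 19)
(-35, 19)

Answer: (0, 0)
(0, 19)
(-19, 19)
(-19, 0)
(0, 0)
(0, 19)
(-19, 19)
(-35, 19)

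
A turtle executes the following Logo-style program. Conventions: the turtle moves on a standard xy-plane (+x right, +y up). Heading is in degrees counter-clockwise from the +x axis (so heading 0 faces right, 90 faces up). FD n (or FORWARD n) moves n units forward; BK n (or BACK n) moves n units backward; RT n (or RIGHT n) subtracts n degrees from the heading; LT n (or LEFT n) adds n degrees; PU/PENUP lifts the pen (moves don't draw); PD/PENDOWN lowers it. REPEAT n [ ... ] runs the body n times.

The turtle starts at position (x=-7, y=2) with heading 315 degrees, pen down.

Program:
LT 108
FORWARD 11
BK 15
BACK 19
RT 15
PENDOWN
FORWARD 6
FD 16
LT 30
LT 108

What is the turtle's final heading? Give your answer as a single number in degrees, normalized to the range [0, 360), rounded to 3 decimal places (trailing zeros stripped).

Executing turtle program step by step:
Start: pos=(-7,2), heading=315, pen down
LT 108: heading 315 -> 63
FD 11: (-7,2) -> (-2.006,11.801) [heading=63, draw]
BK 15: (-2.006,11.801) -> (-8.816,-1.564) [heading=63, draw]
BK 19: (-8.816,-1.564) -> (-17.442,-18.493) [heading=63, draw]
RT 15: heading 63 -> 48
PD: pen down
FD 6: (-17.442,-18.493) -> (-13.427,-14.034) [heading=48, draw]
FD 16: (-13.427,-14.034) -> (-2.721,-2.144) [heading=48, draw]
LT 30: heading 48 -> 78
LT 108: heading 78 -> 186
Final: pos=(-2.721,-2.144), heading=186, 5 segment(s) drawn

Answer: 186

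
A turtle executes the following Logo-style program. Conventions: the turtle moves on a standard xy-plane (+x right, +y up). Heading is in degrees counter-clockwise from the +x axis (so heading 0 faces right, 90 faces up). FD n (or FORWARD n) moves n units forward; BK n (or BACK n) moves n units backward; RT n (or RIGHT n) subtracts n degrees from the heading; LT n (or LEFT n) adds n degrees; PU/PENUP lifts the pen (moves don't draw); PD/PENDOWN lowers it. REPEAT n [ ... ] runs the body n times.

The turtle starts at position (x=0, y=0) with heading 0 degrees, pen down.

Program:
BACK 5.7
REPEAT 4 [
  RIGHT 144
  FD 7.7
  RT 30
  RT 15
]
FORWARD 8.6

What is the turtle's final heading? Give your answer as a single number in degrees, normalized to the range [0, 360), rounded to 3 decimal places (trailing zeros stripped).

Answer: 324

Derivation:
Executing turtle program step by step:
Start: pos=(0,0), heading=0, pen down
BK 5.7: (0,0) -> (-5.7,0) [heading=0, draw]
REPEAT 4 [
  -- iteration 1/4 --
  RT 144: heading 0 -> 216
  FD 7.7: (-5.7,0) -> (-11.929,-4.526) [heading=216, draw]
  RT 30: heading 216 -> 186
  RT 15: heading 186 -> 171
  -- iteration 2/4 --
  RT 144: heading 171 -> 27
  FD 7.7: (-11.929,-4.526) -> (-5.069,-1.03) [heading=27, draw]
  RT 30: heading 27 -> 357
  RT 15: heading 357 -> 342
  -- iteration 3/4 --
  RT 144: heading 342 -> 198
  FD 7.7: (-5.069,-1.03) -> (-12.392,-3.41) [heading=198, draw]
  RT 30: heading 198 -> 168
  RT 15: heading 168 -> 153
  -- iteration 4/4 --
  RT 144: heading 153 -> 9
  FD 7.7: (-12.392,-3.41) -> (-4.787,-2.205) [heading=9, draw]
  RT 30: heading 9 -> 339
  RT 15: heading 339 -> 324
]
FD 8.6: (-4.787,-2.205) -> (2.171,-7.26) [heading=324, draw]
Final: pos=(2.171,-7.26), heading=324, 6 segment(s) drawn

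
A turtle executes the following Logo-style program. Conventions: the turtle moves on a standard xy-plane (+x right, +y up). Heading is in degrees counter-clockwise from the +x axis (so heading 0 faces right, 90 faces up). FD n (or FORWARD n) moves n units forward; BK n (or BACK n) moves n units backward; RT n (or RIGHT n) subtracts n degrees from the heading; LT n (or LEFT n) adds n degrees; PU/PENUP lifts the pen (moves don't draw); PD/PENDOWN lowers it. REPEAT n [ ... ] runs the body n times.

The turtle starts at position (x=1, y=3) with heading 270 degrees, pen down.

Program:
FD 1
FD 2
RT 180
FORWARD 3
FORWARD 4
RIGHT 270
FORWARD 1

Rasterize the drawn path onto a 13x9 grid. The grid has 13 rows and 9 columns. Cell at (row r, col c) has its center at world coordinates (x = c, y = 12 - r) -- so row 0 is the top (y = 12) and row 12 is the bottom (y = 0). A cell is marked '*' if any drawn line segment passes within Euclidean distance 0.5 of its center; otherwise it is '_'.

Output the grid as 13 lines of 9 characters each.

Segment 0: (1,3) -> (1,2)
Segment 1: (1,2) -> (1,0)
Segment 2: (1,0) -> (1,3)
Segment 3: (1,3) -> (1,7)
Segment 4: (1,7) -> (-0,7)

Answer: _________
_________
_________
_________
_________
**_______
_*_______
_*_______
_*_______
_*_______
_*_______
_*_______
_*_______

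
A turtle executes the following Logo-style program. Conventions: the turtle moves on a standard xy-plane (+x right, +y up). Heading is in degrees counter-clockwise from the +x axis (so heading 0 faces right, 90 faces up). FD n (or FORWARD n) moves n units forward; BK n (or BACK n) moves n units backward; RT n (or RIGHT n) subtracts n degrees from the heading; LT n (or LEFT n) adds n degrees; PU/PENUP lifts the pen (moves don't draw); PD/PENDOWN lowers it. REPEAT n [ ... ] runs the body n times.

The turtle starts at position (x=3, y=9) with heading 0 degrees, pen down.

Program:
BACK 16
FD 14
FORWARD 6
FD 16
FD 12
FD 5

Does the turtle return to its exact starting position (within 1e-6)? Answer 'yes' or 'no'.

Answer: no

Derivation:
Executing turtle program step by step:
Start: pos=(3,9), heading=0, pen down
BK 16: (3,9) -> (-13,9) [heading=0, draw]
FD 14: (-13,9) -> (1,9) [heading=0, draw]
FD 6: (1,9) -> (7,9) [heading=0, draw]
FD 16: (7,9) -> (23,9) [heading=0, draw]
FD 12: (23,9) -> (35,9) [heading=0, draw]
FD 5: (35,9) -> (40,9) [heading=0, draw]
Final: pos=(40,9), heading=0, 6 segment(s) drawn

Start position: (3, 9)
Final position: (40, 9)
Distance = 37; >= 1e-6 -> NOT closed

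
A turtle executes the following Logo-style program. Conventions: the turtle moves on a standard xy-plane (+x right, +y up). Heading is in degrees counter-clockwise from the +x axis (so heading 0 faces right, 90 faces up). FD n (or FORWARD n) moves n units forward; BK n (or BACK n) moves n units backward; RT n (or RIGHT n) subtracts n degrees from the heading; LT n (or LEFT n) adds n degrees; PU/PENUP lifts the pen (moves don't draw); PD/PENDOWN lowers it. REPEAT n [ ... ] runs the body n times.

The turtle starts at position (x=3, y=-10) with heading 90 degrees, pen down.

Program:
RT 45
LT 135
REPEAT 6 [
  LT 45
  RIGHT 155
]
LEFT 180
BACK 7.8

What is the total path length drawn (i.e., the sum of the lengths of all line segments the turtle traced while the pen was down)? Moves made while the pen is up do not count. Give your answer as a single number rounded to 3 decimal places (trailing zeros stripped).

Executing turtle program step by step:
Start: pos=(3,-10), heading=90, pen down
RT 45: heading 90 -> 45
LT 135: heading 45 -> 180
REPEAT 6 [
  -- iteration 1/6 --
  LT 45: heading 180 -> 225
  RT 155: heading 225 -> 70
  -- iteration 2/6 --
  LT 45: heading 70 -> 115
  RT 155: heading 115 -> 320
  -- iteration 3/6 --
  LT 45: heading 320 -> 5
  RT 155: heading 5 -> 210
  -- iteration 4/6 --
  LT 45: heading 210 -> 255
  RT 155: heading 255 -> 100
  -- iteration 5/6 --
  LT 45: heading 100 -> 145
  RT 155: heading 145 -> 350
  -- iteration 6/6 --
  LT 45: heading 350 -> 35
  RT 155: heading 35 -> 240
]
LT 180: heading 240 -> 60
BK 7.8: (3,-10) -> (-0.9,-16.755) [heading=60, draw]
Final: pos=(-0.9,-16.755), heading=60, 1 segment(s) drawn

Segment lengths:
  seg 1: (3,-10) -> (-0.9,-16.755), length = 7.8
Total = 7.8

Answer: 7.8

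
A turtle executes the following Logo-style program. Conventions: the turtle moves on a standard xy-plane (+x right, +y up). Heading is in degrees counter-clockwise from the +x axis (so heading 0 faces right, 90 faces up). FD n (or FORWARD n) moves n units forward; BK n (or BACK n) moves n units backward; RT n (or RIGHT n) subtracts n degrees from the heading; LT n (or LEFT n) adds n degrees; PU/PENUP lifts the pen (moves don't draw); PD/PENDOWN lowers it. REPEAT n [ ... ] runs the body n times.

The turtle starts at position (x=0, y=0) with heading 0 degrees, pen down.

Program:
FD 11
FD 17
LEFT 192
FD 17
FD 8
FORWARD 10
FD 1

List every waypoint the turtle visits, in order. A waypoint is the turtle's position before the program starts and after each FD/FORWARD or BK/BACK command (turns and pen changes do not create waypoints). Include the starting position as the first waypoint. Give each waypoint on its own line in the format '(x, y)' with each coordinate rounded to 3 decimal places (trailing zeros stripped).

Answer: (0, 0)
(11, 0)
(28, 0)
(11.371, -3.534)
(3.546, -5.198)
(-6.235, -7.277)
(-7.213, -7.485)

Derivation:
Executing turtle program step by step:
Start: pos=(0,0), heading=0, pen down
FD 11: (0,0) -> (11,0) [heading=0, draw]
FD 17: (11,0) -> (28,0) [heading=0, draw]
LT 192: heading 0 -> 192
FD 17: (28,0) -> (11.371,-3.534) [heading=192, draw]
FD 8: (11.371,-3.534) -> (3.546,-5.198) [heading=192, draw]
FD 10: (3.546,-5.198) -> (-6.235,-7.277) [heading=192, draw]
FD 1: (-6.235,-7.277) -> (-7.213,-7.485) [heading=192, draw]
Final: pos=(-7.213,-7.485), heading=192, 6 segment(s) drawn
Waypoints (7 total):
(0, 0)
(11, 0)
(28, 0)
(11.371, -3.534)
(3.546, -5.198)
(-6.235, -7.277)
(-7.213, -7.485)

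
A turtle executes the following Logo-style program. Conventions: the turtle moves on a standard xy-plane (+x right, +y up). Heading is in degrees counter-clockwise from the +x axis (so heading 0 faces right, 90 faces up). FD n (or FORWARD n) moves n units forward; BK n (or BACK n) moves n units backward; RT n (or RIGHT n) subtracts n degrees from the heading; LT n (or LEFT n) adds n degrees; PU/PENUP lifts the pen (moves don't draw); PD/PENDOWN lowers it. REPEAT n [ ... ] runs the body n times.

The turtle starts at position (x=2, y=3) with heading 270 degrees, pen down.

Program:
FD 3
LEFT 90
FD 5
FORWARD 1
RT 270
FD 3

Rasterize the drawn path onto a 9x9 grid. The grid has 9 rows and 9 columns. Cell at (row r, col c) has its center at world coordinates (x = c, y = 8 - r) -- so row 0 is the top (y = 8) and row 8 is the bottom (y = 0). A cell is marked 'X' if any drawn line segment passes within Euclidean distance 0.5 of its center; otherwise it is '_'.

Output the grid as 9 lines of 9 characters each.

Answer: _________
_________
_________
_________
_________
__X_____X
__X_____X
__X_____X
__XXXXXXX

Derivation:
Segment 0: (2,3) -> (2,0)
Segment 1: (2,0) -> (7,-0)
Segment 2: (7,-0) -> (8,-0)
Segment 3: (8,-0) -> (8,3)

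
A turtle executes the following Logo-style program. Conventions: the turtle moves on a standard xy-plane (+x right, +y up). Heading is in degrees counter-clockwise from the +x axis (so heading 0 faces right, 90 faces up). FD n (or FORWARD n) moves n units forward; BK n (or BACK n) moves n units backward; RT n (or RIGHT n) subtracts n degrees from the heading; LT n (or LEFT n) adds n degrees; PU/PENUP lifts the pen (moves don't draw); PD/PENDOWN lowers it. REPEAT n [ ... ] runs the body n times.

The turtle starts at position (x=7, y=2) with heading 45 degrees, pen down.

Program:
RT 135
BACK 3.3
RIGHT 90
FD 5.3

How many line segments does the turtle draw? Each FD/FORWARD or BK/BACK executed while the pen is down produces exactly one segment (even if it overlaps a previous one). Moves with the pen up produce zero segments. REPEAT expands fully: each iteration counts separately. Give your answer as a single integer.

Answer: 2

Derivation:
Executing turtle program step by step:
Start: pos=(7,2), heading=45, pen down
RT 135: heading 45 -> 270
BK 3.3: (7,2) -> (7,5.3) [heading=270, draw]
RT 90: heading 270 -> 180
FD 5.3: (7,5.3) -> (1.7,5.3) [heading=180, draw]
Final: pos=(1.7,5.3), heading=180, 2 segment(s) drawn
Segments drawn: 2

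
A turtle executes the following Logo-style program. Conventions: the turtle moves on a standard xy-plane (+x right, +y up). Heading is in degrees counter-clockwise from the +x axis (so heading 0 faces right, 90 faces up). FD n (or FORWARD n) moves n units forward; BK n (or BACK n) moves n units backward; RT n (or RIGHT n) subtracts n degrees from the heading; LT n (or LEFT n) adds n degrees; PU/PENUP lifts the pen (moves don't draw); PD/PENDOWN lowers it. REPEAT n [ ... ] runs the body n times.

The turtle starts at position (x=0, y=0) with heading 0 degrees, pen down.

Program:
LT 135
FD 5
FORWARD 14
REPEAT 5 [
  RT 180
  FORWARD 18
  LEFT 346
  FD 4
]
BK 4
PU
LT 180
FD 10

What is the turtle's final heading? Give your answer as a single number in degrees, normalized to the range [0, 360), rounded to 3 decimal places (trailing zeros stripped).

Executing turtle program step by step:
Start: pos=(0,0), heading=0, pen down
LT 135: heading 0 -> 135
FD 5: (0,0) -> (-3.536,3.536) [heading=135, draw]
FD 14: (-3.536,3.536) -> (-13.435,13.435) [heading=135, draw]
REPEAT 5 [
  -- iteration 1/5 --
  RT 180: heading 135 -> 315
  FD 18: (-13.435,13.435) -> (-0.707,0.707) [heading=315, draw]
  LT 346: heading 315 -> 301
  FD 4: (-0.707,0.707) -> (1.353,-2.722) [heading=301, draw]
  -- iteration 2/5 --
  RT 180: heading 301 -> 121
  FD 18: (1.353,-2.722) -> (-7.918,12.707) [heading=121, draw]
  LT 346: heading 121 -> 107
  FD 4: (-7.918,12.707) -> (-9.087,16.533) [heading=107, draw]
  -- iteration 3/5 --
  RT 180: heading 107 -> 287
  FD 18: (-9.087,16.533) -> (-3.824,-0.681) [heading=287, draw]
  LT 346: heading 287 -> 273
  FD 4: (-3.824,-0.681) -> (-3.615,-4.675) [heading=273, draw]
  -- iteration 4/5 --
  RT 180: heading 273 -> 93
  FD 18: (-3.615,-4.675) -> (-4.557,13.3) [heading=93, draw]
  LT 346: heading 93 -> 79
  FD 4: (-4.557,13.3) -> (-3.794,17.227) [heading=79, draw]
  -- iteration 5/5 --
  RT 180: heading 79 -> 259
  FD 18: (-3.794,17.227) -> (-7.228,-0.443) [heading=259, draw]
  LT 346: heading 259 -> 245
  FD 4: (-7.228,-0.443) -> (-8.919,-4.068) [heading=245, draw]
]
BK 4: (-8.919,-4.068) -> (-7.228,-0.443) [heading=245, draw]
PU: pen up
LT 180: heading 245 -> 65
FD 10: (-7.228,-0.443) -> (-3.002,8.62) [heading=65, move]
Final: pos=(-3.002,8.62), heading=65, 13 segment(s) drawn

Answer: 65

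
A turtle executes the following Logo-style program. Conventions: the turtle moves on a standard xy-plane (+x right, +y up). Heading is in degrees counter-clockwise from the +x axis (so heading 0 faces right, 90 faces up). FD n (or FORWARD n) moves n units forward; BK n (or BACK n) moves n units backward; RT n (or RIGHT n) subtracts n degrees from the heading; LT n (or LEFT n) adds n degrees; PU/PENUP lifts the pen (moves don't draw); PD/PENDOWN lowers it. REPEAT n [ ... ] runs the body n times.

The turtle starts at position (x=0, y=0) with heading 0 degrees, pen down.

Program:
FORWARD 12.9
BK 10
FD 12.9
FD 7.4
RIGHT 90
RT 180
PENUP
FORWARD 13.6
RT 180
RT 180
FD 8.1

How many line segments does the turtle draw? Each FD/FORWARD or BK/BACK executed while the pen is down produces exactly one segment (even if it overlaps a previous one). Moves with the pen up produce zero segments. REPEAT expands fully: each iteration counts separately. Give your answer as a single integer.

Answer: 4

Derivation:
Executing turtle program step by step:
Start: pos=(0,0), heading=0, pen down
FD 12.9: (0,0) -> (12.9,0) [heading=0, draw]
BK 10: (12.9,0) -> (2.9,0) [heading=0, draw]
FD 12.9: (2.9,0) -> (15.8,0) [heading=0, draw]
FD 7.4: (15.8,0) -> (23.2,0) [heading=0, draw]
RT 90: heading 0 -> 270
RT 180: heading 270 -> 90
PU: pen up
FD 13.6: (23.2,0) -> (23.2,13.6) [heading=90, move]
RT 180: heading 90 -> 270
RT 180: heading 270 -> 90
FD 8.1: (23.2,13.6) -> (23.2,21.7) [heading=90, move]
Final: pos=(23.2,21.7), heading=90, 4 segment(s) drawn
Segments drawn: 4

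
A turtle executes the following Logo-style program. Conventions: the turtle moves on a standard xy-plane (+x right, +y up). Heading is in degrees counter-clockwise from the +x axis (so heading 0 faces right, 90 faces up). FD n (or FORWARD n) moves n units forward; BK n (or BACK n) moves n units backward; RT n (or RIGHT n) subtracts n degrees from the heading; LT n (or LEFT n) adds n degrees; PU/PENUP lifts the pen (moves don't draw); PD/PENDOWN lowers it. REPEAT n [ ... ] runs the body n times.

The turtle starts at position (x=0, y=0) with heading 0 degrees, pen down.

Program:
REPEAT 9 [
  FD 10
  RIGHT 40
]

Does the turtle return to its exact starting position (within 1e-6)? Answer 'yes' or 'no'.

Answer: yes

Derivation:
Executing turtle program step by step:
Start: pos=(0,0), heading=0, pen down
REPEAT 9 [
  -- iteration 1/9 --
  FD 10: (0,0) -> (10,0) [heading=0, draw]
  RT 40: heading 0 -> 320
  -- iteration 2/9 --
  FD 10: (10,0) -> (17.66,-6.428) [heading=320, draw]
  RT 40: heading 320 -> 280
  -- iteration 3/9 --
  FD 10: (17.66,-6.428) -> (19.397,-16.276) [heading=280, draw]
  RT 40: heading 280 -> 240
  -- iteration 4/9 --
  FD 10: (19.397,-16.276) -> (14.397,-24.936) [heading=240, draw]
  RT 40: heading 240 -> 200
  -- iteration 5/9 --
  FD 10: (14.397,-24.936) -> (5,-28.356) [heading=200, draw]
  RT 40: heading 200 -> 160
  -- iteration 6/9 --
  FD 10: (5,-28.356) -> (-4.397,-24.936) [heading=160, draw]
  RT 40: heading 160 -> 120
  -- iteration 7/9 --
  FD 10: (-4.397,-24.936) -> (-9.397,-16.276) [heading=120, draw]
  RT 40: heading 120 -> 80
  -- iteration 8/9 --
  FD 10: (-9.397,-16.276) -> (-7.66,-6.428) [heading=80, draw]
  RT 40: heading 80 -> 40
  -- iteration 9/9 --
  FD 10: (-7.66,-6.428) -> (0,0) [heading=40, draw]
  RT 40: heading 40 -> 0
]
Final: pos=(0,0), heading=0, 9 segment(s) drawn

Start position: (0, 0)
Final position: (0, 0)
Distance = 0; < 1e-6 -> CLOSED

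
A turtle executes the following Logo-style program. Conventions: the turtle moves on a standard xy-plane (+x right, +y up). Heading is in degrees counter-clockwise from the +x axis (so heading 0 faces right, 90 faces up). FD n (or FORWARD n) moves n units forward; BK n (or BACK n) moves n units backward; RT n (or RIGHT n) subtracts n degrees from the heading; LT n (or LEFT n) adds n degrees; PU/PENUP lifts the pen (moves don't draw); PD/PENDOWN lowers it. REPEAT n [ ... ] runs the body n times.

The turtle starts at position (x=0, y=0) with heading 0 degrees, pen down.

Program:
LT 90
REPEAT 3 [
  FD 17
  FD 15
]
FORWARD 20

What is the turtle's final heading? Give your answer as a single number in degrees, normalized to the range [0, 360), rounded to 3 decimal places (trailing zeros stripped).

Answer: 90

Derivation:
Executing turtle program step by step:
Start: pos=(0,0), heading=0, pen down
LT 90: heading 0 -> 90
REPEAT 3 [
  -- iteration 1/3 --
  FD 17: (0,0) -> (0,17) [heading=90, draw]
  FD 15: (0,17) -> (0,32) [heading=90, draw]
  -- iteration 2/3 --
  FD 17: (0,32) -> (0,49) [heading=90, draw]
  FD 15: (0,49) -> (0,64) [heading=90, draw]
  -- iteration 3/3 --
  FD 17: (0,64) -> (0,81) [heading=90, draw]
  FD 15: (0,81) -> (0,96) [heading=90, draw]
]
FD 20: (0,96) -> (0,116) [heading=90, draw]
Final: pos=(0,116), heading=90, 7 segment(s) drawn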